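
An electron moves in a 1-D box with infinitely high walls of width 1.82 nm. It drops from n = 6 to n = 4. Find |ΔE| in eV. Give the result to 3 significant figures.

E_1 = h²/(8m_eL²) = 1.819×10^-20 J.
|ΔE| = |6² − 4²|·E_1 = 20·1.819×10^-20 J = 3.638×10^-19 J = 2.27 eV.

|ΔE| = 2.27 eV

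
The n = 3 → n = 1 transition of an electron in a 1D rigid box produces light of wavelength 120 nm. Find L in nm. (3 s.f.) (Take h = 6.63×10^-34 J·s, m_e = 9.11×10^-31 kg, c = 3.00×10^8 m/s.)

L = 0.540 nm

The photon carries ΔE = hc/λ = 6.63×10^-34·3.00×10^8/1.20×10^-7 m = 1.657×10^-18 J.
Since ΔE = (3² − 1²)E_1, E_1 = 2.071×10^-19 J, and L = h/√(8m_eE_1) = 5.40×10^-10 m = 0.540 nm.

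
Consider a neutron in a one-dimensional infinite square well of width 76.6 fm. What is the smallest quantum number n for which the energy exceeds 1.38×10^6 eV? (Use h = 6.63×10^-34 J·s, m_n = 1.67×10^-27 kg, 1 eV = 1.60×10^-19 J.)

E_1 = h²/(8m_nL²) = 5.607×10^-15 J = 3.504×10^4 eV.
Need n² > 1.38×10^6/3.504×10^4 = 39.38, i.e. n > 6.275.
The smallest integer satisfying this is n = 7.

n = 7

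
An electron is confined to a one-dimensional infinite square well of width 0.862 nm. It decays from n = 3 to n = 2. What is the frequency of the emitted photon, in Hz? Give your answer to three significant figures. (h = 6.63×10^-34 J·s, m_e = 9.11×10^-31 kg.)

E_1 = h²/(8m_eL²) = 8.117×10^-20 J and ΔE = (3² − 2²)E_1 = 4.058×10^-19 J.
f = ΔE/h = 4.058×10^-19/6.63×10^-34 = 6.12×10^14 Hz.

f = 6.12×10^14 Hz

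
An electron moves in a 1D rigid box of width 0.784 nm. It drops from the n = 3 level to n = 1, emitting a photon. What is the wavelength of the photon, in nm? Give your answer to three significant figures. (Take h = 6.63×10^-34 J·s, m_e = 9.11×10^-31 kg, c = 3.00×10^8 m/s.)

λ = 253 nm

E_1 = h²/(8m_eL²) = 9.813×10^-20 J, so ΔE = (3² − 1²)E_1 = 7.850×10^-19 J.
λ = hc/ΔE = (6.63×10^-34·3.00×10^8)/7.850×10^-19 = 2.53×10^-7 m = 253 nm.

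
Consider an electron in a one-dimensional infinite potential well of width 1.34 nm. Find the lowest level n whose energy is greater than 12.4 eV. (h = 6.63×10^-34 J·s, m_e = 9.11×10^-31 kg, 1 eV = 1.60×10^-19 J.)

E_1 = h²/(8m_eL²) = 3.359×10^-20 J = 0.2099 eV.
Need n² > 12.4/0.2099 = 59.08, i.e. n > 7.686.
The smallest integer satisfying this is n = 8.

n = 8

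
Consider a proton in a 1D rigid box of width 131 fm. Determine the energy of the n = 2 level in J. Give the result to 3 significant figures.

For an infinite well E_n = n²h²/(8m_pL²), so E_1 = h²/(8m_pL²) = (6.626×10^-34)²/(8·1.673×10^-27·(1.31×10^-13 m)²) = 1.912×10^-15 J.
Then E_2 = 2²·E_1 = 4·1.912×10^-15 J = 7.65×10^-15 J.

E_2 = 7.65×10^-15 J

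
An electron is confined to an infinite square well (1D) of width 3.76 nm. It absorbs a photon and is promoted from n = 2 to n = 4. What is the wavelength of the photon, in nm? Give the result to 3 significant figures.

E_1 = h²/(8m_eL²) = 4.262×10^-21 J, so ΔE = (4² − 2²)E_1 = 5.114×10^-20 J.
λ = hc/ΔE = (6.626×10^-34·2.998×10^8)/5.114×10^-20 = 3.88×10^-6 m = 3.88×10^3 nm.

λ = 3.88×10^3 nm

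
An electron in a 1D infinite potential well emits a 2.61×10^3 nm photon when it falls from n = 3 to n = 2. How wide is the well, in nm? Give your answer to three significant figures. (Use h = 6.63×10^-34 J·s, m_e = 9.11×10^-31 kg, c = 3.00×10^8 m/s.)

The photon carries ΔE = hc/λ = 6.63×10^-34·3.00×10^8/2.61×10^-6 m = 7.621×10^-20 J.
Since ΔE = (3² − 2²)E_1, E_1 = 1.524×10^-20 J, and L = h/√(8m_eE_1) = 1.99×10^-9 m = 1.99 nm.

L = 1.99 nm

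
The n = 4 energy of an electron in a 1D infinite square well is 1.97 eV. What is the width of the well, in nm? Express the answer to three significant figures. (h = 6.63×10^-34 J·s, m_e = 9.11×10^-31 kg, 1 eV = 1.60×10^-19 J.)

From E_n = n²h²/(8m_eL²), L = n·h/√(8m_eE_n).
E_4 = 1.97 eV = 3.152×10^-19 J, so L = 4·6.63×10^-34/√(8·9.11×10^-31·3.152×10^-19) = 1.75×10^-9 m = 1.75 nm.

L = 1.75 nm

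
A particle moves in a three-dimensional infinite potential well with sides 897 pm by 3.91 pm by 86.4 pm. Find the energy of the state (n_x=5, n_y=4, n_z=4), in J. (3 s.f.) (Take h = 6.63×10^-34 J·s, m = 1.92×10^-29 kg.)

E = 3.00×10^-15 J

For a 3D rectangular well E = (h²/8m)·Σ n_i²/L_i² = (6.63×10^-34)²/(8·1.92×10^-29) · [5²/(897 pm)² + 4²/(3.91 pm)² + 4²/(86.4 pm)²].
Evaluating gives E = 3.00×10^-15 J.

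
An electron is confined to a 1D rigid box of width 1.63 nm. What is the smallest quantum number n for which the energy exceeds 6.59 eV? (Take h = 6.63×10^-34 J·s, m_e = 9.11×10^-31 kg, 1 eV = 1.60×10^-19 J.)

E_1 = h²/(8m_eL²) = 2.270×10^-20 J = 0.1419 eV.
Need n² > 6.59/0.1419 = 46.44, i.e. n > 6.815.
The smallest integer satisfying this is n = 7.

n = 7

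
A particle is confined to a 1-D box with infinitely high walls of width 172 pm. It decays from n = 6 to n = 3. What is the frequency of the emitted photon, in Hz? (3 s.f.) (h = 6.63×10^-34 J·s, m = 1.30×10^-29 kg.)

f = 5.82×10^15 Hz

E_1 = h²/(8mL²) = 1.429×10^-19 J and ΔE = (6² − 3²)E_1 = 3.858×10^-18 J.
f = ΔE/h = 3.858×10^-18/6.63×10^-34 = 5.82×10^15 Hz.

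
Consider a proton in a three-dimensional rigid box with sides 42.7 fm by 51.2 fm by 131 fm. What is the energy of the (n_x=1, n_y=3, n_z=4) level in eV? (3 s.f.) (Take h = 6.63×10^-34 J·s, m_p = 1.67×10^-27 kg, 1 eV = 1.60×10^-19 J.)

E = 1.01×10^6 eV

For a 3D rectangular well E = (h²/8m_p)·Σ n_i²/L_i² = (6.63×10^-34)²/(8·1.67×10^-27) · [1²/(42.7 fm)² + 3²/(51.2 fm)² + 4²/(131 fm)²].
Evaluating gives E = 1.617×10^-13 J = 1.01×10^6 eV.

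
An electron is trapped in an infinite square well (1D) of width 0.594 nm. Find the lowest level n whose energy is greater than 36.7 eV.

E_1 = h²/(8m_eL²) = 1.708×10^-19 J = 1.066 eV.
Need n² > 36.7/1.066 = 34.43, i.e. n > 5.868.
The smallest integer satisfying this is n = 6.

n = 6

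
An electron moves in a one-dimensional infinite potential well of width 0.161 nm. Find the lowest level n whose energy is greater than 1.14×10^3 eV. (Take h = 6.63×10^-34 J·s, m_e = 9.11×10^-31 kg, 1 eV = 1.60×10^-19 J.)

E_1 = h²/(8m_eL²) = 2.327×10^-18 J = 14.54 eV.
Need n² > 1.14×10^3/14.54 = 78.40, i.e. n > 8.854.
The smallest integer satisfying this is n = 9.

n = 9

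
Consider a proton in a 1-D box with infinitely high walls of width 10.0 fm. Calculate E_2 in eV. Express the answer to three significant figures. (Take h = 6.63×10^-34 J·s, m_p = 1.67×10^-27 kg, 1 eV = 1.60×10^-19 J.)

E_2 = 8.23×10^6 eV

For an infinite well E_n = n²h²/(8m_pL²), so E_1 = h²/(8m_pL²) = (6.63×10^-34)²/(8·1.67×10^-27·(1.00×10^-14 m)²) = 3.290×10^-13 J.
Then E_2 = 2²·E_1 = 4·3.290×10^-13 J = 1.316×10^-12 J.
Converting, E_2 = 1.316×10^-12 J / (1.60×10^-19 J/eV) = 8.23×10^6 eV.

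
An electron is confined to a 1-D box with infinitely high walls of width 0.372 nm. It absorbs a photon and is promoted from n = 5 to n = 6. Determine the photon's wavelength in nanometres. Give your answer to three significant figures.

E_1 = h²/(8m_eL²) = 4.354×10^-19 J, so ΔE = (6² − 5²)E_1 = 4.789×10^-18 J.
λ = hc/ΔE = (6.626×10^-34·2.998×10^8)/4.789×10^-18 = 4.15×10^-8 m = 41.5 nm.

λ = 41.5 nm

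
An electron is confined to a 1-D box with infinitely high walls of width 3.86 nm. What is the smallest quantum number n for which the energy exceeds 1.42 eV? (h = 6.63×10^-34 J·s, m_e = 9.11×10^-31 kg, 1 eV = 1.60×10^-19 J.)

E_1 = h²/(8m_eL²) = 4.048×10^-21 J = 0.02530 eV.
Need n² > 1.42/0.02530 = 56.13, i.e. n > 7.492.
The smallest integer satisfying this is n = 8.

n = 8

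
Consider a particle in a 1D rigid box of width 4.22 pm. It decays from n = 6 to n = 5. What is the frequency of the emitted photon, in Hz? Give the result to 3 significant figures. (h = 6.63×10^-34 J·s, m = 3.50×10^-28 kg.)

E_1 = h²/(8mL²) = 8.815×10^-18 J and ΔE = (6² − 5²)E_1 = 9.697×10^-17 J.
f = ΔE/h = 9.697×10^-17/6.63×10^-34 = 1.46×10^17 Hz.

f = 1.46×10^17 Hz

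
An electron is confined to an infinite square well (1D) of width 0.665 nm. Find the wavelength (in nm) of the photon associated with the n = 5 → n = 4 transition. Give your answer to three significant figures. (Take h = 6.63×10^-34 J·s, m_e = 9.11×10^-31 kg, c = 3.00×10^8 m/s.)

E_1 = h²/(8m_eL²) = 1.364×10^-19 J, so ΔE = (5² − 4²)E_1 = 1.228×10^-18 J.
λ = hc/ΔE = (6.63×10^-34·3.00×10^8)/1.228×10^-18 = 1.62×10^-7 m = 162 nm.

λ = 162 nm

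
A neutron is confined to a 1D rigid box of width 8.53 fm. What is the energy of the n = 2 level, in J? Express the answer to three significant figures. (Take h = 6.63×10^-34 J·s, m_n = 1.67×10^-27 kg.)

E_2 = 1.81×10^-12 J

For an infinite well E_n = n²h²/(8m_nL²), so E_1 = h²/(8m_nL²) = (6.63×10^-34)²/(8·1.67×10^-27·(8.53×10^-15 m)²) = 4.522×10^-13 J.
Then E_2 = 2²·E_1 = 4·4.522×10^-13 J = 1.81×10^-12 J.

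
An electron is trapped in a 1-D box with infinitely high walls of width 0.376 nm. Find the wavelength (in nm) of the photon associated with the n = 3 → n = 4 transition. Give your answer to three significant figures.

λ = 66.6 nm

E_1 = h²/(8m_eL²) = 4.262×10^-19 J, so ΔE = (4² − 3²)E_1 = 2.983×10^-18 J.
λ = hc/ΔE = (6.626×10^-34·2.998×10^8)/2.983×10^-18 = 6.66×10^-8 m = 66.6 nm.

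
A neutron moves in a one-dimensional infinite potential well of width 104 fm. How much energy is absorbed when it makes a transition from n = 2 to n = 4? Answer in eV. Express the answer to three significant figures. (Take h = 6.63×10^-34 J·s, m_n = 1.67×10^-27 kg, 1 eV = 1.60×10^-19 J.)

E_1 = h²/(8m_nL²) = 3.042×10^-15 J.
|ΔE| = |2² − 4²|·E_1 = 12·3.042×10^-15 J = 3.650×10^-14 J = 2.28×10^5 eV.

|ΔE| = 2.28×10^5 eV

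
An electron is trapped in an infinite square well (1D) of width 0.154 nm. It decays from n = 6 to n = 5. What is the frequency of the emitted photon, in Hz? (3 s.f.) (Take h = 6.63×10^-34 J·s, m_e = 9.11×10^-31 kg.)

f = 4.22×10^16 Hz

E_1 = h²/(8m_eL²) = 2.543×10^-18 J and ΔE = (6² − 5²)E_1 = 2.797×10^-17 J.
f = ΔE/h = 2.797×10^-17/6.63×10^-34 = 4.22×10^16 Hz.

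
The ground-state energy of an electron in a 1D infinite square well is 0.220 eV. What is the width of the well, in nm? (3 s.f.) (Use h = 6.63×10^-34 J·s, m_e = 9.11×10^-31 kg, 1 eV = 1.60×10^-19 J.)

From E_n = n²h²/(8m_eL²), L = n·h/√(8m_eE_n).
E_1 = 0.220 eV = 3.520×10^-20 J, so L = 1·6.63×10^-34/√(8·9.11×10^-31·3.520×10^-20) = 1.31×10^-9 m = 1.31 nm.

L = 1.31 nm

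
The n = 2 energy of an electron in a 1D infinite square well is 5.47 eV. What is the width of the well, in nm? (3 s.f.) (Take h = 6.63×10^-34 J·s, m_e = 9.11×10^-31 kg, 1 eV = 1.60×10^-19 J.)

L = 0.525 nm

From E_n = n²h²/(8m_eL²), L = n·h/√(8m_eE_n).
E_2 = 5.47 eV = 8.752×10^-19 J, so L = 2·6.63×10^-34/√(8·9.11×10^-31·8.752×10^-19) = 5.25×10^-10 m = 0.525 nm.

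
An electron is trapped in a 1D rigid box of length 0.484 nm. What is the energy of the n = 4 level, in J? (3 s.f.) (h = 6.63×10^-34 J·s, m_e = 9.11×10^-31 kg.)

E_4 = 4.12×10^-18 J

For an infinite well E_n = n²h²/(8m_eL²), so E_1 = h²/(8m_eL²) = (6.63×10^-34)²/(8·9.11×10^-31·(4.84×10^-10 m)²) = 2.575×10^-19 J.
Then E_4 = 4²·E_1 = 16·2.575×10^-19 J = 4.12×10^-18 J.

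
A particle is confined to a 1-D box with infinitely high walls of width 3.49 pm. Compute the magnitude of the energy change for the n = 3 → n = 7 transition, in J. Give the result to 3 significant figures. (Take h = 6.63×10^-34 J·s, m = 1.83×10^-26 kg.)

|ΔE| = 9.86×10^-18 J

E_1 = h²/(8mL²) = 2.465×10^-19 J.
|ΔE| = |3² − 7²|·E_1 = 40·2.465×10^-19 J = 9.86×10^-18 J.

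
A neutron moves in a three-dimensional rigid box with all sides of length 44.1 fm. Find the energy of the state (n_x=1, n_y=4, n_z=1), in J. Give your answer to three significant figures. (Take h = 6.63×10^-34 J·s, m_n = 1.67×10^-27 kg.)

E = 3.05×10^-13 J

For a 3D rectangular well E = (h²/8m_n)·Σ n_i²/L_i² = (6.63×10^-34)²/(8·1.67×10^-27) · [1²/(44.1 fm)² + 4²/(44.1 fm)² + 1²/(44.1 fm)²].
Evaluating gives E = 3.05×10^-13 J.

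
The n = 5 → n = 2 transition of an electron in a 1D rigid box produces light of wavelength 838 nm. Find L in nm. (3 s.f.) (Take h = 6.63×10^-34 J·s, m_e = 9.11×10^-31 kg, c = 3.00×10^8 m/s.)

The photon carries ΔE = hc/λ = 6.63×10^-34·3.00×10^8/8.38×10^-7 m = 2.374×10^-19 J.
Since ΔE = (5² − 2²)E_1, E_1 = 1.130×10^-20 J, and L = h/√(8m_eE_1) = 2.31×10^-9 m = 2.31 nm.

L = 2.31 nm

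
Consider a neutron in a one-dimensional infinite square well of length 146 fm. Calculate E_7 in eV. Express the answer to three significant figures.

For an infinite well E_n = n²h²/(8m_nL²), so E_1 = h²/(8m_nL²) = (6.626×10^-34)²/(8·1.675×10^-27·(1.46×10^-13 m)²) = 1.537×10^-15 J.
Then E_7 = 7²·E_1 = 49·1.537×10^-15 J = 7.531×10^-14 J.
Converting, E_7 = 7.531×10^-14 J / (1.602×10^-19 J/eV) = 4.70×10^5 eV.

E_7 = 4.70×10^5 eV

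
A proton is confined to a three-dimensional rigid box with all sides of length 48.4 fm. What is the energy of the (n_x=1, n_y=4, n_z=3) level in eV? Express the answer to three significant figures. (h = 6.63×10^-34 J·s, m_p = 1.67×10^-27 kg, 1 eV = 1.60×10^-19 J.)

E = 2.28×10^6 eV

For a 3D rectangular well E = (h²/8m_p)·Σ n_i²/L_i² = (6.63×10^-34)²/(8·1.67×10^-27) · [1²/(48.4 fm)² + 4²/(48.4 fm)² + 3²/(48.4 fm)²].
Evaluating gives E = 3.652×10^-13 J = 2.28×10^6 eV.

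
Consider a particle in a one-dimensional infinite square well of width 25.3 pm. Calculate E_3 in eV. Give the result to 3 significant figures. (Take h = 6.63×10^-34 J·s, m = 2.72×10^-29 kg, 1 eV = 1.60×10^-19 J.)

E_3 = 178 eV

For an infinite well E_n = n²h²/(8mL²), so E_1 = h²/(8mL²) = (6.63×10^-34)²/(8·2.72×10^-29·(2.53×10^-11 m)²) = 3.156×10^-18 J.
Then E_3 = 3²·E_1 = 9·3.156×10^-18 J = 2.840×10^-17 J.
Converting, E_3 = 2.840×10^-17 J / (1.60×10^-19 J/eV) = 178 eV.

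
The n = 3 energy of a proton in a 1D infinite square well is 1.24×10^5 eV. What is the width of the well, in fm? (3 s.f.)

L = 122 fm

From E_n = n²h²/(8m_pL²), L = n·h/√(8m_pE_n).
E_3 = 1.24×10^5 eV = 1.986×10^-14 J, so L = 3·6.626×10^-34/√(8·1.673×10^-27·1.986×10^-14) = 1.22×10^-13 m = 122 fm.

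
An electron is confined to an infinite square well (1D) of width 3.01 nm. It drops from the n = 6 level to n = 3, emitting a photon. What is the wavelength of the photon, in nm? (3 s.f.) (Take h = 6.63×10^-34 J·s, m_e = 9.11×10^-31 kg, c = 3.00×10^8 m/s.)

λ = 1.11×10^3 nm

E_1 = h²/(8m_eL²) = 6.657×10^-21 J, so ΔE = (6² − 3²)E_1 = 1.797×10^-19 J.
λ = hc/ΔE = (6.63×10^-34·3.00×10^8)/1.797×10^-19 = 1.11×10^-6 m = 1.11×10^3 nm.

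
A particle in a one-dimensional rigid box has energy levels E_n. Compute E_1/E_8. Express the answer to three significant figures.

E_n ∝ n², so E_1/E_8 = 1²/8² = 1/64 = 0.0156.

0.0156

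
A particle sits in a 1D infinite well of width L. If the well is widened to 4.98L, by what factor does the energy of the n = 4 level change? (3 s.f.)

0.0403

E_n ∝ 1/L², so the energy scales by 1/4.98² = 0.0403.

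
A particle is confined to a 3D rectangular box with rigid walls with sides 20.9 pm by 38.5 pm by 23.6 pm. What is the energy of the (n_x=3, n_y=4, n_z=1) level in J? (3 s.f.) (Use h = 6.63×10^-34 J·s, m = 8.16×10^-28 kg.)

For a 3D rectangular well E = (h²/8m)·Σ n_i²/L_i² = (6.63×10^-34)²/(8·8.16×10^-28) · [3²/(20.9 pm)² + 4²/(38.5 pm)² + 1²/(23.6 pm)²].
Evaluating gives E = 2.24×10^-18 J.

E = 2.24×10^-18 J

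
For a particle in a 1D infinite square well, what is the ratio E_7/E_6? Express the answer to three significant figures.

E_n ∝ n², so E_7/E_6 = 7²/6² = 49/36 = 1.36.

1.36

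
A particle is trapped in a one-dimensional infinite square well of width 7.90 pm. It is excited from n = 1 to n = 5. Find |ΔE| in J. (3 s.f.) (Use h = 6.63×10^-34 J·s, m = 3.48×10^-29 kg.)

|ΔE| = 6.07×10^-16 J

E_1 = h²/(8mL²) = 2.530×10^-17 J.
|ΔE| = |1² − 5²|·E_1 = 24·2.530×10^-17 J = 6.07×10^-16 J.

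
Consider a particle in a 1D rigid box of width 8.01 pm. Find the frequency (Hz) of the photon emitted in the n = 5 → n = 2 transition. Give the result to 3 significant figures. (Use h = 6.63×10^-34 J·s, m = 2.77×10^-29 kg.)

E_1 = h²/(8mL²) = 3.092×10^-17 J and ΔE = (5² − 2²)E_1 = 6.493×10^-16 J.
f = ΔE/h = 6.493×10^-16/6.63×10^-34 = 9.79×10^17 Hz.

f = 9.79×10^17 Hz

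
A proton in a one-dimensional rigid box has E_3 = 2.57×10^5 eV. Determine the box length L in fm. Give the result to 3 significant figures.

L = 84.7 fm

From E_n = n²h²/(8m_pL²), L = n·h/√(8m_pE_n).
E_3 = 2.57×10^5 eV = 4.117×10^-14 J, so L = 3·6.626×10^-34/√(8·1.673×10^-27·4.117×10^-14) = 8.47×10^-14 m = 84.7 fm.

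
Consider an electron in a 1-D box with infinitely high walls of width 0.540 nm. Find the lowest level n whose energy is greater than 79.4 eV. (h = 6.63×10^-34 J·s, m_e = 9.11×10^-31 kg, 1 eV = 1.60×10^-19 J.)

E_1 = h²/(8m_eL²) = 2.068×10^-19 J = 1.293 eV.
Need n² > 79.4/1.293 = 61.41, i.e. n > 7.836.
The smallest integer satisfying this is n = 8.

n = 8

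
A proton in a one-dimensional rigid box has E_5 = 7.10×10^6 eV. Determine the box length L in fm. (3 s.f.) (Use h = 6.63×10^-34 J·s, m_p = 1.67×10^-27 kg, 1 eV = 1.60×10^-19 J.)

L = 26.9 fm

From E_n = n²h²/(8m_pL²), L = n·h/√(8m_pE_n).
E_5 = 7.10×10^6 eV = 1.136×10^-12 J, so L = 5·6.63×10^-34/√(8·1.67×10^-27·1.136×10^-12) = 2.69×10^-14 m = 26.9 fm.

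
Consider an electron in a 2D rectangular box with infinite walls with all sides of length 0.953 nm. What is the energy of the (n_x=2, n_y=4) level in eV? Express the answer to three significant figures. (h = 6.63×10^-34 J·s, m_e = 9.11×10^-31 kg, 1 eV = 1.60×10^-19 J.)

For a 2D rectangular well E = (h²/8m_e)·Σ n_i²/L_i² = (6.63×10^-34)²/(8·9.11×10^-31) · [2²/(0.953 nm)² + 4²/(0.953 nm)²].
Evaluating gives E = 1.328×10^-18 J = 8.30 eV.

E = 8.30 eV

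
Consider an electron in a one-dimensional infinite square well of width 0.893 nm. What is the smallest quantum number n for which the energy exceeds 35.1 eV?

n = 9

E_1 = h²/(8m_eL²) = 7.555×10^-20 J = 0.4716 eV.
Need n² > 35.1/0.4716 = 74.43, i.e. n > 8.627.
The smallest integer satisfying this is n = 9.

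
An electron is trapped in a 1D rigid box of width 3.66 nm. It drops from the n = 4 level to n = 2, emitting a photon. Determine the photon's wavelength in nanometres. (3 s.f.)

E_1 = h²/(8m_eL²) = 4.498×10^-21 J, so ΔE = (4² − 2²)E_1 = 5.398×10^-20 J.
λ = hc/ΔE = (6.626×10^-34·2.998×10^8)/5.398×10^-20 = 3.68×10^-6 m = 3.68×10^3 nm.

λ = 3.68×10^3 nm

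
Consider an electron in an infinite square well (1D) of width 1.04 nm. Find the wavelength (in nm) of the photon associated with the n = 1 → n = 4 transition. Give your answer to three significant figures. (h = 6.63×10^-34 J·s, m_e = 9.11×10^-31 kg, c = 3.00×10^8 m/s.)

E_1 = h²/(8m_eL²) = 5.576×10^-20 J, so ΔE = (4² − 1²)E_1 = 8.364×10^-19 J.
λ = hc/ΔE = (6.63×10^-34·3.00×10^8)/8.364×10^-19 = 2.38×10^-7 m = 238 nm.

λ = 238 nm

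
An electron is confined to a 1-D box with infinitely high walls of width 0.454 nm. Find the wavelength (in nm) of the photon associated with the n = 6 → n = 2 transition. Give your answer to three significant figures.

E_1 = h²/(8m_eL²) = 2.923×10^-19 J, so ΔE = (6² − 2²)E_1 = 9.354×10^-18 J.
λ = hc/ΔE = (6.626×10^-34·2.998×10^8)/9.354×10^-18 = 2.12×10^-8 m = 21.2 nm.

λ = 21.2 nm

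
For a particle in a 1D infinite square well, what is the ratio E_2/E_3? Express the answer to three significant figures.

E_n ∝ n², so E_2/E_3 = 2²/3² = 4/9 = 0.444.

0.444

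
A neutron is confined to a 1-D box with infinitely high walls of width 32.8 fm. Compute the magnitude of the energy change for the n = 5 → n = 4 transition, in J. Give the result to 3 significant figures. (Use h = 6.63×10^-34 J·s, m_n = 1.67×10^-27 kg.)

|ΔE| = 2.75×10^-13 J

E_1 = h²/(8m_nL²) = 3.058×10^-14 J.
|ΔE| = |5² − 4²|·E_1 = 9·3.058×10^-14 J = 2.75×10^-13 J.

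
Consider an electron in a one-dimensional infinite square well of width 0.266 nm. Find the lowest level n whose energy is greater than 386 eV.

n = 9

E_1 = h²/(8m_eL²) = 8.515×10^-19 J = 5.315 eV.
Need n² > 386/5.315 = 72.62, i.e. n > 8.522.
The smallest integer satisfying this is n = 9.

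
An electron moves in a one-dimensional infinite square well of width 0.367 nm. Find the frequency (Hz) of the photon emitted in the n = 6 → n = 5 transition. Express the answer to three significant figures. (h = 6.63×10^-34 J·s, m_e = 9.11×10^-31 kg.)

E_1 = h²/(8m_eL²) = 4.478×10^-19 J and ΔE = (6² − 5²)E_1 = 4.926×10^-18 J.
f = ΔE/h = 4.926×10^-18/6.63×10^-34 = 7.43×10^15 Hz.

f = 7.43×10^15 Hz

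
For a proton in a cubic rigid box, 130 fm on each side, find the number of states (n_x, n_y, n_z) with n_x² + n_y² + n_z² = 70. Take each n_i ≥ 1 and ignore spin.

The level has n_x² + n_y² + n_z² = 70. The ordered positive-integer solutions are (3, 5, 6), (3, 6, 5), (5, 3, 6), (5, 6, 3), (6, 3, 5), (6, 5, 3).
That gives 6 states.

degeneracy = 6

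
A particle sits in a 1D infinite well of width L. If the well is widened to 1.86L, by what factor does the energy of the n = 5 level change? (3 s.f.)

0.289

E_n ∝ 1/L², so the energy scales by 1/1.86² = 0.289.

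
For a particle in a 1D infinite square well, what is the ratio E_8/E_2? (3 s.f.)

E_n ∝ n², so E_8/E_2 = 8²/2² = 64/4 = 16.0.

16.0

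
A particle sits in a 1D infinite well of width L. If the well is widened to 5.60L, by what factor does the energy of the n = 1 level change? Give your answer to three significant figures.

E_n ∝ 1/L², so the energy scales by 1/5.60² = 0.0319.

0.0319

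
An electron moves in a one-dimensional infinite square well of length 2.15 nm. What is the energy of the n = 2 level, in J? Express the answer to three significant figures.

For an infinite well E_n = n²h²/(8m_eL²), so E_1 = h²/(8m_eL²) = (6.626×10^-34)²/(8·9.109×10^-31·(2.15×10^-9 m)²) = 1.303×10^-20 J.
Then E_2 = 2²·E_1 = 4·1.303×10^-20 J = 5.21×10^-20 J.

E_2 = 5.21×10^-20 J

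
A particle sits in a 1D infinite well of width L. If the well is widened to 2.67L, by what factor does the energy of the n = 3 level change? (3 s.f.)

0.140

E_n ∝ 1/L², so the energy scales by 1/2.67² = 0.140.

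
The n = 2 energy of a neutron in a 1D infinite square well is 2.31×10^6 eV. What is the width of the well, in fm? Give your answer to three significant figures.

L = 18.8 fm

From E_n = n²h²/(8m_nL²), L = n·h/√(8m_nE_n).
E_2 = 2.31×10^6 eV = 3.701×10^-13 J, so L = 2·6.626×10^-34/√(8·1.675×10^-27·3.701×10^-13) = 1.88×10^-14 m = 18.8 fm.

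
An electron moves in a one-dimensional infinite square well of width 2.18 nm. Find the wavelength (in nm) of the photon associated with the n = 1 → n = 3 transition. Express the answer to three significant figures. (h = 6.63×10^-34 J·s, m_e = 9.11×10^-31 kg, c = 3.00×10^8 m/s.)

E_1 = h²/(8m_eL²) = 1.269×10^-20 J, so ΔE = (3² − 1²)E_1 = 1.015×10^-19 J.
λ = hc/ΔE = (6.63×10^-34·3.00×10^8)/1.015×10^-19 = 1.96×10^-6 m = 1.96×10^3 nm.

λ = 1.96×10^3 nm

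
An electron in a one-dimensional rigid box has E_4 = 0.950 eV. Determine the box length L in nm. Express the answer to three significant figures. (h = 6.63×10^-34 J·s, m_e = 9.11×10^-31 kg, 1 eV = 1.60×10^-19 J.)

L = 2.52 nm

From E_n = n²h²/(8m_eL²), L = n·h/√(8m_eE_n).
E_4 = 0.950 eV = 1.520×10^-19 J, so L = 4·6.63×10^-34/√(8·9.11×10^-31·1.520×10^-19) = 2.52×10^-9 m = 2.52 nm.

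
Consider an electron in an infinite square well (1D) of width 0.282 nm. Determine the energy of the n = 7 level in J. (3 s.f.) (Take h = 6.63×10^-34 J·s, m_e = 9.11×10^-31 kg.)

For an infinite well E_n = n²h²/(8m_eL²), so E_1 = h²/(8m_eL²) = (6.63×10^-34)²/(8·9.11×10^-31·(2.82×10^-10 m)²) = 7.584×10^-19 J.
Then E_7 = 7²·E_1 = 49·7.584×10^-19 J = 3.72×10^-17 J.

E_7 = 3.72×10^-17 J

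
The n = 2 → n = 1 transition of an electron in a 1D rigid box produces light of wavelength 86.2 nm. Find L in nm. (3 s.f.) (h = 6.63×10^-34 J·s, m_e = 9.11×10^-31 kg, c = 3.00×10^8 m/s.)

L = 0.280 nm

The photon carries ΔE = hc/λ = 6.63×10^-34·3.00×10^8/8.62×10^-8 m = 2.307×10^-18 J.
Since ΔE = (2² − 1²)E_1, E_1 = 7.690×10^-19 J, and L = h/√(8m_eE_1) = 2.80×10^-10 m = 0.280 nm.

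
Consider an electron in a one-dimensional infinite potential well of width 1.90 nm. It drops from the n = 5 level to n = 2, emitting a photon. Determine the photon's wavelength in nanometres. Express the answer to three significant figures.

λ = 567 nm

E_1 = h²/(8m_eL²) = 1.669×10^-20 J, so ΔE = (5² − 2²)E_1 = 3.505×10^-19 J.
λ = hc/ΔE = (6.626×10^-34·2.998×10^8)/3.505×10^-19 = 5.67×10^-7 m = 567 nm.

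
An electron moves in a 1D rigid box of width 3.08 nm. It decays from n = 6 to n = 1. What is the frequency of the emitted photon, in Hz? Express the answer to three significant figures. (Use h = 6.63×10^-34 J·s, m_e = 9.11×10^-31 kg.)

E_1 = h²/(8m_eL²) = 6.358×10^-21 J and ΔE = (6² − 1²)E_1 = 2.225×10^-19 J.
f = ΔE/h = 2.225×10^-19/6.63×10^-34 = 3.36×10^14 Hz.

f = 3.36×10^14 Hz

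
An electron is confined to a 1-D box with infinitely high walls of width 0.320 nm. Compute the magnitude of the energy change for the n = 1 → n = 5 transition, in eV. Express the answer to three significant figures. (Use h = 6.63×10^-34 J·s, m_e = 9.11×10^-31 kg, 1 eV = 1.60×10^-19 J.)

|ΔE| = 88.4 eV

E_1 = h²/(8m_eL²) = 5.890×10^-19 J.
|ΔE| = |1² − 5²|·E_1 = 24·5.890×10^-19 J = 1.414×10^-17 J = 88.4 eV.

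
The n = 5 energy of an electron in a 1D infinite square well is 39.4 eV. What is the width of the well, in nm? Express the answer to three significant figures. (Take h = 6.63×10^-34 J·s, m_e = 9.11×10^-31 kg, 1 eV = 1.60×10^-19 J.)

L = 0.489 nm

From E_n = n²h²/(8m_eL²), L = n·h/√(8m_eE_n).
E_5 = 39.4 eV = 6.304×10^-18 J, so L = 5·6.63×10^-34/√(8·9.11×10^-31·6.304×10^-18) = 4.89×10^-10 m = 0.489 nm.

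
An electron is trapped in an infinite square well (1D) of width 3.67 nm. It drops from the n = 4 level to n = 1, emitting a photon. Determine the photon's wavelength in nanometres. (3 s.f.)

λ = 2.96×10^3 nm

E_1 = h²/(8m_eL²) = 4.473×10^-21 J, so ΔE = (4² − 1²)E_1 = 6.709×10^-20 J.
λ = hc/ΔE = (6.626×10^-34·2.998×10^8)/6.709×10^-20 = 2.96×10^-6 m = 2.96×10^3 nm.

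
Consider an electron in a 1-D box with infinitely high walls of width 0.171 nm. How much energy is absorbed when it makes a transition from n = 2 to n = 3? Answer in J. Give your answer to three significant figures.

E_1 = h²/(8m_eL²) = 2.060×10^-18 J.
|ΔE| = |2² − 3²|·E_1 = 5·2.060×10^-18 J = 1.03×10^-17 J.

|ΔE| = 1.03×10^-17 J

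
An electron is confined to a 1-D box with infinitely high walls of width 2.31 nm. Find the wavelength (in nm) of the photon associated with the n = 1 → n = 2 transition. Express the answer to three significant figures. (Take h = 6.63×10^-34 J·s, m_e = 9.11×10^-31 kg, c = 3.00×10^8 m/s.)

E_1 = h²/(8m_eL²) = 1.130×10^-20 J, so ΔE = (2² − 1²)E_1 = 3.390×10^-20 J.
λ = hc/ΔE = (6.63×10^-34·3.00×10^8)/3.390×10^-20 = 5.87×10^-6 m = 5.87×10^3 nm.

λ = 5.87×10^3 nm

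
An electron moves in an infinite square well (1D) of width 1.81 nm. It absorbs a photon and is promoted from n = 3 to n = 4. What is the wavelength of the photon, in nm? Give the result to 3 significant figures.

E_1 = h²/(8m_eL²) = 1.839×10^-20 J, so ΔE = (4² − 3²)E_1 = 1.287×10^-19 J.
λ = hc/ΔE = (6.626×10^-34·2.998×10^8)/1.287×10^-19 = 1.54×10^-6 m = 1.54×10^3 nm.

λ = 1.54×10^3 nm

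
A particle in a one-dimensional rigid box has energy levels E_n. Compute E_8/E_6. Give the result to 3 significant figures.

1.78

E_n ∝ n², so E_8/E_6 = 8²/6² = 64/36 = 1.78.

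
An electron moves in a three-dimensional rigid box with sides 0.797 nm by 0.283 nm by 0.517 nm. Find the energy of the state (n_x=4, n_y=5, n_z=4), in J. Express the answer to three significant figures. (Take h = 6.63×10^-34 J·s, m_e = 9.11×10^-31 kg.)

For a 3D rectangular well E = (h²/8m_e)·Σ n_i²/L_i² = (6.63×10^-34)²/(8·9.11×10^-31) · [4²/(0.797 nm)² + 5²/(0.283 nm)² + 4²/(0.517 nm)²].
Evaluating gives E = 2.40×10^-17 J.

E = 2.40×10^-17 J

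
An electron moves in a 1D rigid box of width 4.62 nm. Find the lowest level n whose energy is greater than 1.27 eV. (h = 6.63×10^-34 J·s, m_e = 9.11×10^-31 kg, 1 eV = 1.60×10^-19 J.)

n = 9

E_1 = h²/(8m_eL²) = 2.826×10^-21 J = 0.01766 eV.
Need n² > 1.27/0.01766 = 71.91, i.e. n > 8.480.
The smallest integer satisfying this is n = 9.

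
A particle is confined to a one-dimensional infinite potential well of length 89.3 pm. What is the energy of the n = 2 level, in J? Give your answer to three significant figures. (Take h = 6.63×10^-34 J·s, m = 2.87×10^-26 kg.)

E_2 = 9.60×10^-22 J

For an infinite well E_n = n²h²/(8mL²), so E_1 = h²/(8mL²) = (6.63×10^-34)²/(8·2.87×10^-26·(8.93×10^-11 m)²) = 2.401×10^-22 J.
Then E_2 = 2²·E_1 = 4·2.401×10^-22 J = 9.60×10^-22 J.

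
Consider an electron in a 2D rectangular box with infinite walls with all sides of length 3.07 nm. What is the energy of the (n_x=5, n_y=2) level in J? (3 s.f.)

For a 2D rectangular well E = (h²/8m_e)·Σ n_i²/L_i² = (6.626×10^-34)²/(8·9.109×10^-31) · [5²/(3.07 nm)² + 2²/(3.07 nm)²].
Evaluating gives E = 1.85×10^-19 J.

E = 1.85×10^-19 J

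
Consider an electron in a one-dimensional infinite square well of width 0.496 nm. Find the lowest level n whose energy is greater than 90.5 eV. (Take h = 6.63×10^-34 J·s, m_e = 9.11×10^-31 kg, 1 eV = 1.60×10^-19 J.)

E_1 = h²/(8m_eL²) = 2.452×10^-19 J = 1.533 eV.
Need n² > 90.5/1.533 = 59.03, i.e. n > 7.683.
The smallest integer satisfying this is n = 8.

n = 8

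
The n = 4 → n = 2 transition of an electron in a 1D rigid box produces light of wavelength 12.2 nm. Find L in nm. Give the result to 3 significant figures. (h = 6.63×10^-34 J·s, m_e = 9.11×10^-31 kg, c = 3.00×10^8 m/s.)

The photon carries ΔE = hc/λ = 6.63×10^-34·3.00×10^8/1.22×10^-8 m = 1.630×10^-17 J.
Since ΔE = (4² − 2²)E_1, E_1 = 1.358×10^-18 J, and L = h/√(8m_eE_1) = 2.11×10^-10 m = 0.211 nm.

L = 0.211 nm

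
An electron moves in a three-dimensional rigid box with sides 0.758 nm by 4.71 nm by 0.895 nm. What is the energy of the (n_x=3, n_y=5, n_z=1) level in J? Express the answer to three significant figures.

For a 3D rectangular well E = (h²/8m_e)·Σ n_i²/L_i² = (6.626×10^-34)²/(8·9.109×10^-31) · [3²/(0.758 nm)² + 5²/(4.71 nm)² + 1²/(0.895 nm)²].
Evaluating gives E = 1.09×10^-18 J.

E = 1.09×10^-18 J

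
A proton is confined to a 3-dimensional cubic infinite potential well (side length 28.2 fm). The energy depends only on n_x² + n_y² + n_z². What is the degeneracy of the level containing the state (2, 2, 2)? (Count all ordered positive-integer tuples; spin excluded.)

The level has n_x² + n_y² + n_z² = 12. The ordered positive-integer solutions are (2, 2, 2).
That gives 1 state.

degeneracy = 1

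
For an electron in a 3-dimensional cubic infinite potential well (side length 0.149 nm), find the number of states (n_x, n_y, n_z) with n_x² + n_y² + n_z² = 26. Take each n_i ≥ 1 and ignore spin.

The level has n_x² + n_y² + n_z² = 26. The ordered positive-integer solutions are (1, 3, 4), (1, 4, 3), (3, 1, 4), (3, 4, 1), (4, 1, 3), (4, 3, 1).
That gives 6 states.

degeneracy = 6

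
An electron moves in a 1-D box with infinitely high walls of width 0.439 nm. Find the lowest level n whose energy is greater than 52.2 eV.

E_1 = h²/(8m_eL²) = 3.126×10^-19 J = 1.951 eV.
Need n² > 52.2/1.951 = 26.76, i.e. n > 5.173.
The smallest integer satisfying this is n = 6.

n = 6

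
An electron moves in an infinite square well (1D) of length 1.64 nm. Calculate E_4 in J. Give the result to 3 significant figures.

For an infinite well E_n = n²h²/(8m_eL²), so E_1 = h²/(8m_eL²) = (6.626×10^-34)²/(8·9.109×10^-31·(1.64×10^-9 m)²) = 2.240×10^-20 J.
Then E_4 = 4²·E_1 = 16·2.240×10^-20 J = 3.58×10^-19 J.

E_4 = 3.58×10^-19 J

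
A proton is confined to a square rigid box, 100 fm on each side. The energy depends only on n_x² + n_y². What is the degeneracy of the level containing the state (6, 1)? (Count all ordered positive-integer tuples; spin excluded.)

The level has n_x² + n_y² = 37. The ordered positive-integer solutions are (1, 6), (6, 1).
That gives 2 states.

degeneracy = 2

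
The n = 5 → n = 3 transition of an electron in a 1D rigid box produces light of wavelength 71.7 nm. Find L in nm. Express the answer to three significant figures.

L = 0.590 nm

The photon carries ΔE = hc/λ = 6.626×10^-34·2.998×10^8/7.17×10^-8 m = 2.771×10^-18 J.
Since ΔE = (5² − 3²)E_1, E_1 = 1.732×10^-19 J, and L = h/√(8m_eE_1) = 5.90×10^-10 m = 0.590 nm.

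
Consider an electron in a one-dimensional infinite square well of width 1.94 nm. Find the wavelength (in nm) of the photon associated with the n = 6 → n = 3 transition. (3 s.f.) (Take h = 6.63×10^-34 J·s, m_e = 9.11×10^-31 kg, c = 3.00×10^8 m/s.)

λ = 460 nm

E_1 = h²/(8m_eL²) = 1.603×10^-20 J, so ΔE = (6² − 3²)E_1 = 4.328×10^-19 J.
λ = hc/ΔE = (6.63×10^-34·3.00×10^8)/4.328×10^-19 = 4.60×10^-7 m = 460 nm.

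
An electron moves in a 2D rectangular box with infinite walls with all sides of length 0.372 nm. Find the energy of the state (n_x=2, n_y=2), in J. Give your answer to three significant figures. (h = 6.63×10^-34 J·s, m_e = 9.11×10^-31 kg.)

E = 3.49×10^-18 J

For a 2D rectangular well E = (h²/8m_e)·Σ n_i²/L_i² = (6.63×10^-34)²/(8·9.11×10^-31) · [2²/(0.372 nm)² + 2²/(0.372 nm)²].
Evaluating gives E = 3.49×10^-18 J.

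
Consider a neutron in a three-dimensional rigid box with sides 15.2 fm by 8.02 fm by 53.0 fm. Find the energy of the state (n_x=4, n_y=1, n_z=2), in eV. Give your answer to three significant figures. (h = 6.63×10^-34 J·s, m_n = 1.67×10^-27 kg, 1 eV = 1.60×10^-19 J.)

For a 3D rectangular well E = (h²/8m_n)·Σ n_i²/L_i² = (6.63×10^-34)²/(8·1.67×10^-27) · [4²/(15.2 fm)² + 1²/(8.02 fm)² + 2²/(53.0 fm)²].
Evaluating gives E = 2.837×10^-12 J = 1.77×10^7 eV.

E = 1.77×10^7 eV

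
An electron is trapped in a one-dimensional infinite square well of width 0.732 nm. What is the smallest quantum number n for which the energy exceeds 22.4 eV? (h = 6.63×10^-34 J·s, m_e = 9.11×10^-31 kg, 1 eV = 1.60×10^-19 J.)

E_1 = h²/(8m_eL²) = 1.126×10^-19 J = 0.7038 eV.
Need n² > 22.4/0.7038 = 31.83, i.e. n > 5.642.
The smallest integer satisfying this is n = 6.

n = 6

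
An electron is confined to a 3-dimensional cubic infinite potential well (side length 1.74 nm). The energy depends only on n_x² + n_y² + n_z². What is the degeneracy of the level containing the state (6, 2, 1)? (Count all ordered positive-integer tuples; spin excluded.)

degeneracy = 9

The level has n_x² + n_y² + n_z² = 41. The ordered positive-integer solutions are (1, 2, 6), (1, 6, 2), (2, 1, 6), (2, 6, 1), (3, 4, 4), (4, 3, 4), (4, 4, 3), (6, 1, 2), (6, 2, 1).
That gives 9 states.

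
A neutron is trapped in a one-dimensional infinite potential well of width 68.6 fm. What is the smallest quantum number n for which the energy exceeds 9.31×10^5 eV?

E_1 = h²/(8m_nL²) = 6.962×10^-15 J = 4.346×10^4 eV.
Need n² > 9.31×10^5/4.346×10^4 = 21.42, i.e. n > 4.628.
The smallest integer satisfying this is n = 5.

n = 5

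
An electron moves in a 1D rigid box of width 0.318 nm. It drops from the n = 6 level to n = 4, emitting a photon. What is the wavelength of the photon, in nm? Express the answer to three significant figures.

E_1 = h²/(8m_eL²) = 5.958×10^-19 J, so ΔE = (6² − 4²)E_1 = 1.192×10^-17 J.
λ = hc/ΔE = (6.626×10^-34·2.998×10^8)/1.192×10^-17 = 1.67×10^-8 m = 16.7 nm.

λ = 16.7 nm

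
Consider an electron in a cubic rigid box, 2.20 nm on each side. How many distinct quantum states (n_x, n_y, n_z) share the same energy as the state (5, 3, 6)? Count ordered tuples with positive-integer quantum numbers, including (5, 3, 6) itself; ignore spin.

The level has n_x² + n_y² + n_z² = 70. The ordered positive-integer solutions are (3, 5, 6), (3, 6, 5), (5, 3, 6), (5, 6, 3), (6, 3, 5), (6, 5, 3).
That gives 6 states.

degeneracy = 6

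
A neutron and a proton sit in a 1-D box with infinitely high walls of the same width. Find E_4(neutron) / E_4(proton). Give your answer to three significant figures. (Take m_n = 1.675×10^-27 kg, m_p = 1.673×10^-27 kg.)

0.999

E_n ∝ 1/m at fixed n and L, so the ratio is m_p/m_n = 1.673×10^-27/1.675×10^-27 = 0.999.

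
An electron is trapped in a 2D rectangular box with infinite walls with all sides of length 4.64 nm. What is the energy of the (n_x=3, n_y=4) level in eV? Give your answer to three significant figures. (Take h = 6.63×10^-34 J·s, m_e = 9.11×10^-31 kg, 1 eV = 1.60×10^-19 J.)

For a 2D rectangular well E = (h²/8m_e)·Σ n_i²/L_i² = (6.63×10^-34)²/(8·9.11×10^-31) · [3²/(4.64 nm)² + 4²/(4.64 nm)²].
Evaluating gives E = 7.004×10^-20 J = 0.438 eV.

E = 0.438 eV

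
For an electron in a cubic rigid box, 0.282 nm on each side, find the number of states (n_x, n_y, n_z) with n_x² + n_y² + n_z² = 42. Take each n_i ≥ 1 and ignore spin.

The level has n_x² + n_y² + n_z² = 42. The ordered positive-integer solutions are (1, 4, 5), (1, 5, 4), (4, 1, 5), (4, 5, 1), (5, 1, 4), (5, 4, 1).
That gives 6 states.

degeneracy = 6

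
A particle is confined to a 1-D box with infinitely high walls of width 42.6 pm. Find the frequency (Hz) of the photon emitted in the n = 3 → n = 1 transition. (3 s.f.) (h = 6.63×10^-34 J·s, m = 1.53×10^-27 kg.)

f = 2.39×10^14 Hz

E_1 = h²/(8mL²) = 1.979×10^-20 J and ΔE = (3² − 1²)E_1 = 1.583×10^-19 J.
f = ΔE/h = 1.583×10^-19/6.63×10^-34 = 2.39×10^14 Hz.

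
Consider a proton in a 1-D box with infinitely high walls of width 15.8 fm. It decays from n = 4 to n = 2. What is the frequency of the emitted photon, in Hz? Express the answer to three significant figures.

f = 2.38×10^21 Hz

E_1 = h²/(8m_pL²) = 1.314×10^-13 J and ΔE = (4² − 2²)E_1 = 1.577×10^-12 J.
f = ΔE/h = 1.577×10^-12/6.626×10^-34 = 2.38×10^21 Hz.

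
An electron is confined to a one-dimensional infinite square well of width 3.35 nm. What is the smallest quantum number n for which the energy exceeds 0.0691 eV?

E_1 = h²/(8m_eL²) = 5.368×10^-21 J = 0.03351 eV.
Need n² > 0.0691/0.03351 = 2.062, i.e. n > 1.436.
The smallest integer satisfying this is n = 2.

n = 2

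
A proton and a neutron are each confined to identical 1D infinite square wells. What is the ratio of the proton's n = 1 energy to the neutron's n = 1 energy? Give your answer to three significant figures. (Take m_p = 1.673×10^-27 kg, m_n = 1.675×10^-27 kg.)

1.00

E_n ∝ 1/m at fixed n and L, so the ratio is m_n/m_p = 1.675×10^-27/1.673×10^-27 = 1.00.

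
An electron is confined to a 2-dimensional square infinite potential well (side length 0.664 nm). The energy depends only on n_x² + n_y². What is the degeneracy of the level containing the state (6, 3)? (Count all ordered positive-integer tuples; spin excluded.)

The level has n_x² + n_y² = 45. The ordered positive-integer solutions are (3, 6), (6, 3).
That gives 2 states.

degeneracy = 2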